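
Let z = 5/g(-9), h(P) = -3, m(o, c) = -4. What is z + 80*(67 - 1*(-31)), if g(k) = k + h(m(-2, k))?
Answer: 94075/12 ≈ 7839.6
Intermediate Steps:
g(k) = -3 + k (g(k) = k - 3 = -3 + k)
z = -5/12 (z = 5/(-3 - 9) = 5/(-12) = 5*(-1/12) = -5/12 ≈ -0.41667)
z + 80*(67 - 1*(-31)) = -5/12 + 80*(67 - 1*(-31)) = -5/12 + 80*(67 + 31) = -5/12 + 80*98 = -5/12 + 7840 = 94075/12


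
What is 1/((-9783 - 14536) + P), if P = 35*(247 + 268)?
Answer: -1/6294 ≈ -0.00015888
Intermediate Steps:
P = 18025 (P = 35*515 = 18025)
1/((-9783 - 14536) + P) = 1/((-9783 - 14536) + 18025) = 1/(-24319 + 18025) = 1/(-6294) = -1/6294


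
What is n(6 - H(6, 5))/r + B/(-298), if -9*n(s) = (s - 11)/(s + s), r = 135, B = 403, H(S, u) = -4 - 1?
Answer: -403/298 ≈ -1.3523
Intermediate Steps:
H(S, u) = -5
n(s) = -(-11 + s)/(18*s) (n(s) = -(s - 11)/(9*(s + s)) = -(-11 + s)/(9*(2*s)) = -(-11 + s)*1/(2*s)/9 = -(-11 + s)/(18*s))
n(6 - H(6, 5))/r + B/(-298) = ((11 - (6 - 1*(-5)))/(18*(6 - 1*(-5))))/135 + 403/(-298) = ((11 - (6 + 5))/(18*(6 + 5)))*(1/135) + 403*(-1/298) = ((1/18)*(11 - 1*11)/11)*(1/135) - 403/298 = ((1/18)*(1/11)*(11 - 11))*(1/135) - 403/298 = ((1/18)*(1/11)*0)*(1/135) - 403/298 = 0*(1/135) - 403/298 = 0 - 403/298 = -403/298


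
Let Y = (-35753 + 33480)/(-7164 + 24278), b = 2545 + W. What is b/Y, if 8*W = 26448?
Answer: -100134014/2273 ≈ -44054.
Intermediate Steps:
W = 3306 (W = (1/8)*26448 = 3306)
b = 5851 (b = 2545 + 3306 = 5851)
Y = -2273/17114 ≈ -0.13282
b/Y = 5851/(-2273/17114) = 5851*(-17114/2273) = -100134014/2273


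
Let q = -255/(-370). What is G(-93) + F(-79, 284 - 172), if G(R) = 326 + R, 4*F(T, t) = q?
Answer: 69019/296 ≈ 233.17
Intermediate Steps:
q = 51/74 (q = -255*(-1/370) = 51/74 ≈ 0.68919)
F(T, t) = 51/296 (F(T, t) = (1/4)*(51/74) = 51/296)
G(-93) + F(-79, 284 - 172) = (326 - 93) + 51/296 = 233 + 51/296 = 69019/296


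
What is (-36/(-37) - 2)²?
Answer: 1444/1369 ≈ 1.0548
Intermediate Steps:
(-36/(-37) - 2)² = (-36*(-1/37) - 2)² = (36/37 - 2)² = (-38/37)² = 1444/1369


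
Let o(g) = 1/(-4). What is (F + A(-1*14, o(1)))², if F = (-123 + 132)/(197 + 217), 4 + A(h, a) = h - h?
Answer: 33489/2116 ≈ 15.827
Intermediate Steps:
o(g) = -¼
A(h, a) = -4 (A(h, a) = -4 + (h - h) = -4 + 0 = -4)
F = 1/46 (F = 9/414 = 9*(1/414) = 1/46 ≈ 0.021739)
(F + A(-1*14, o(1)))² = (1/46 - 4)² = (-183/46)² = 33489/2116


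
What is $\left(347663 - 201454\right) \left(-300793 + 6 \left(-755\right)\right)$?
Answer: $-44640970507$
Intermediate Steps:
$\left(347663 - 201454\right) \left(-300793 + 6 \left(-755\right)\right) = 146209 \left(-300793 - 4530\right) = 146209 \left(-305323\right) = -44640970507$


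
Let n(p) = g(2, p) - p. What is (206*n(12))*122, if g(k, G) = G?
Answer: 0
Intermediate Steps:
n(p) = 0 (n(p) = p - p = 0)
(206*n(12))*122 = (206*0)*122 = 0*122 = 0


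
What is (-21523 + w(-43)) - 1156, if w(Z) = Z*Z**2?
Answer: -102186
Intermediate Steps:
w(Z) = Z**3
(-21523 + w(-43)) - 1156 = (-21523 + (-43)**3) - 1156 = (-21523 - 79507) - 1156 = -101030 - 1156 = -102186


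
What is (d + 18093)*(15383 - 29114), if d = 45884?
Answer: -878468187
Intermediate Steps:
(d + 18093)*(15383 - 29114) = (45884 + 18093)*(15383 - 29114) = 63977*(-13731) = -878468187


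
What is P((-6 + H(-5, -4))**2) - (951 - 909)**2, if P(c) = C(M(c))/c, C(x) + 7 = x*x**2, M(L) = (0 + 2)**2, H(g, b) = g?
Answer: -213387/121 ≈ -1763.5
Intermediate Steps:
M(L) = 4 (M(L) = 2**2 = 4)
C(x) = -7 + x**3 (C(x) = -7 + x*x**2 = -7 + x**3)
P(c) = 57/c (P(c) = (-7 + 4**3)/c = (-7 + 64)/c = 57/c)
P((-6 + H(-5, -4))**2) - (951 - 909)**2 = 57/((-6 - 5)**2) - (951 - 909)**2 = 57/((-11)**2) - 1*42**2 = 57/121 - 1*1764 = 57*(1/121) - 1764 = 57/121 - 1764 = -213387/121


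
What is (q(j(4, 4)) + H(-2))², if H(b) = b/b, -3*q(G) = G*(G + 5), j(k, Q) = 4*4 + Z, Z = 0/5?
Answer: 12321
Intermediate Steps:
Z = 0 (Z = 0*(⅕) = 0)
j(k, Q) = 16 (j(k, Q) = 4*4 + 0 = 16 + 0 = 16)
q(G) = -G*(5 + G)/3 (q(G) = -G*(G + 5)/3 = -G*(5 + G)/3)
H(b) = 1
(q(j(4, 4)) + H(-2))² = (-⅓*16*(5 + 16) + 1)² = (-⅓*16*21 + 1)² = (-112 + 1)² = (-111)² = 12321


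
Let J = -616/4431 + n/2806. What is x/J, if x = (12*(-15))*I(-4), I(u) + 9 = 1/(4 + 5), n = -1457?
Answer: -2841916800/1169209 ≈ -2430.6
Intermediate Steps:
I(u) = -80/9 (I(u) = -9 + 1/(4 + 5) = -9 + 1/9 = -80/9)
J = -1169209/1776198 (J = -616/4431 - 1457/2806 = -616*1/4431 - 1457*1/2806 = -88/633 - 1457/2806 = -1169209/1776198 ≈ -0.65827)
x = 1600 (x = (12*(-15))*(-80/9) = -180*(-80/9) = 1600)
x/J = 1600/(-1169209/1776198) = 1600*(-1776198/1169209) = -2841916800/1169209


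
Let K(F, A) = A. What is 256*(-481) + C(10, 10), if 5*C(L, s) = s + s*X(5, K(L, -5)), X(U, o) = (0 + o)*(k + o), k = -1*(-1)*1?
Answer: -123094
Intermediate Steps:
k = 1 (k = 1*1 = 1)
X(U, o) = o*(1 + o) (X(U, o) = (0 + o)*(1 + o) = o*(1 + o))
C(L, s) = 21*s/5 (C(L, s) = (s + s*(-5*(1 - 5)))/5 = (s + s*(-5*(-4)))/5 = (s + s*20)/5 = (s + 20*s)/5 = (21*s)/5 = 21*s/5)
256*(-481) + C(10, 10) = 256*(-481) + (21/5)*10 = -123136 + 42 = -123094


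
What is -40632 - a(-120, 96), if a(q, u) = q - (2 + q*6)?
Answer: -41230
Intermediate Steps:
a(q, u) = -2 - 5*q (a(q, u) = q - (2 + 6*q) = q + (-2 - 6*q) = -2 - 5*q)
-40632 - a(-120, 96) = -40632 - (-2 - 5*(-120)) = -40632 - (-2 + 600) = -40632 - 1*598 = -40632 - 598 = -41230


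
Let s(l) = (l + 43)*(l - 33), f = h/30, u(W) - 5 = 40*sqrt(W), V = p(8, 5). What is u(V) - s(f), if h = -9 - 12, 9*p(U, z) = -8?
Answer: 143051/100 + 80*I*sqrt(2)/3 ≈ 1430.5 + 37.712*I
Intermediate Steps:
p(U, z) = -8/9 (p(U, z) = (1/9)*(-8) = -8/9)
h = -21
V = -8/9 ≈ -0.88889
u(W) = 5 + 40*sqrt(W)
f = -7/10 (f = -21/30 = -21*1/30 = -7/10 ≈ -0.70000)
s(l) = (-33 + l)*(43 + l) (s(l) = (43 + l)*(-33 + l) = (-33 + l)*(43 + l))
u(V) - s(f) = (5 + 40*sqrt(-8/9)) - (-1419 + (-7/10)**2 + 10*(-7/10)) = (5 + 40*(2*I*sqrt(2)/3)) - (-1419 + 49/100 - 7) = (5 + 80*I*sqrt(2)/3) - 1*(-142551/100) = (5 + 80*I*sqrt(2)/3) + 142551/100 = 143051/100 + 80*I*sqrt(2)/3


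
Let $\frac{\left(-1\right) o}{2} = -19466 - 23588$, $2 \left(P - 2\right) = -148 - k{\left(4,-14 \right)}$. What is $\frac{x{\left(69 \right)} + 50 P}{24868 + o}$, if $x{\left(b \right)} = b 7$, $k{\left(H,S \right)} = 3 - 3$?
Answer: $- \frac{1039}{36992} \approx -0.028087$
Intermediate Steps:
$k{\left(H,S \right)} = 0$
$x{\left(b \right)} = 7 b$
$P = -72$ ($P = 2 + \frac{-148 - 0}{2} = 2 + \frac{-148 + 0}{2} = 2 + \frac{1}{2} \left(-148\right) = 2 - 74 = -72$)
$o = 86108$ ($o = - 2 \left(-19466 - 23588\right) = \left(-2\right) \left(-43054\right) = 86108$)
$\frac{x{\left(69 \right)} + 50 P}{24868 + o} = \frac{7 \cdot 69 + 50 \left(-72\right)}{24868 + 86108} = \frac{483 - 3600}{110976} = \left(-3117\right) \frac{1}{110976} = - \frac{1039}{36992}$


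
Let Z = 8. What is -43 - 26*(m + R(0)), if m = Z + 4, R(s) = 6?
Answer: -511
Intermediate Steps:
m = 12 (m = 8 + 4 = 12)
-43 - 26*(m + R(0)) = -43 - 26*(12 + 6) = -43 - 26*18 = -43 - 468 = -511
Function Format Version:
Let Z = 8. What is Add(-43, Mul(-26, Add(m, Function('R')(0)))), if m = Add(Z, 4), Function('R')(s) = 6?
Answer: -511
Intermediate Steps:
m = 12 (m = Add(8, 4) = 12)
Add(-43, Mul(-26, Add(m, Function('R')(0)))) = Add(-43, Mul(-26, Add(12, 6))) = Add(-43, Mul(-26, 18)) = Add(-43, -468) = -511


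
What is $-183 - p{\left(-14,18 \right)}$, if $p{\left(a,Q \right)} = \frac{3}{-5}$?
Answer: $- \frac{912}{5} \approx -182.4$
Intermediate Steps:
$p{\left(a,Q \right)} = - \frac{3}{5}$ ($p{\left(a,Q \right)} = 3 \left(- \frac{1}{5}\right) = - \frac{3}{5}$)
$-183 - p{\left(-14,18 \right)} = -183 - - \frac{3}{5} = -183 + \frac{3}{5} = - \frac{912}{5}$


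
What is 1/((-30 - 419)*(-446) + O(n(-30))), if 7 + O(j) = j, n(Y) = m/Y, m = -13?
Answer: 30/6007423 ≈ 4.9938e-6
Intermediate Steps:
n(Y) = -13/Y
O(j) = -7 + j
1/((-30 - 419)*(-446) + O(n(-30))) = 1/((-30 - 419)*(-446) + (-7 - 13/(-30))) = 1/(-449*(-446) + (-7 - 13*(-1/30))) = 1/(200254 + (-7 + 13/30)) = 1/(200254 - 197/30) = 1/(6007423/30) = 30/6007423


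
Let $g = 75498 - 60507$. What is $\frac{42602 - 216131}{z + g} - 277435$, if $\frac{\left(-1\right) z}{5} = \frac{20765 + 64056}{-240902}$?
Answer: $- \frac{1002077648786503}{3611785987} \approx -2.7745 \cdot 10^{5}$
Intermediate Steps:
$g = 14991$
$z = \frac{424105}{240902}$ ($z = - 5 \frac{20765 + 64056}{-240902} = - 5 \cdot 84821 \left(- \frac{1}{240902}\right) = \left(-5\right) \left(- \frac{84821}{240902}\right) = \frac{424105}{240902} \approx 1.7605$)
$\frac{42602 - 216131}{z + g} - 277435 = \frac{42602 - 216131}{\frac{424105}{240902} + 14991} - 277435 = - \frac{173529}{\frac{3611785987}{240902}} - 277435 = \left(-173529\right) \frac{240902}{3611785987} - 277435 = - \frac{41803483158}{3611785987} - 277435 = - \frac{1002077648786503}{3611785987}$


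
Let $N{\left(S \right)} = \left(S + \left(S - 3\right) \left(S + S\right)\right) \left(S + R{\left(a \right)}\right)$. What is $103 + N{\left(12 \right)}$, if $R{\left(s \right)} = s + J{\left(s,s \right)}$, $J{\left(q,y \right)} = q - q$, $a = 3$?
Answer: $3523$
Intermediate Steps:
$J{\left(q,y \right)} = 0$
$R{\left(s \right)} = s$ ($R{\left(s \right)} = s + 0 = s$)
$N{\left(S \right)} = \left(3 + S\right) \left(S + 2 S \left(-3 + S\right)\right)$ ($N{\left(S \right)} = \left(S + \left(S - 3\right) \left(S + S\right)\right) \left(S + 3\right) = \left(S + \left(-3 + S\right) 2 S\right) \left(3 + S\right) = \left(S + 2 S \left(-3 + S\right)\right) \left(3 + S\right) = \left(3 + S\right) \left(S + 2 S \left(-3 + S\right)\right)$)
$103 + N{\left(12 \right)} = 103 + 12 \left(-15 + 12 + 2 \cdot 12^{2}\right) = 103 + 12 \left(-15 + 12 + 2 \cdot 144\right) = 103 + 12 \left(-15 + 12 + 288\right) = 103 + 12 \cdot 285 = 103 + 3420 = 3523$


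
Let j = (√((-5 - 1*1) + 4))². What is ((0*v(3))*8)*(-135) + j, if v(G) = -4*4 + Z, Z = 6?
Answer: -2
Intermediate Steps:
v(G) = -10 (v(G) = -4*4 + 6 = -16 + 6 = -10)
j = -2 (j = (√((-5 - 1) + 4))² = (√(-6 + 4))² = (√(-2))² = (I*√2)² = -2)
((0*v(3))*8)*(-135) + j = ((0*(-10))*8)*(-135) - 2 = (0*8)*(-135) - 2 = 0*(-135) - 2 = 0 - 2 = -2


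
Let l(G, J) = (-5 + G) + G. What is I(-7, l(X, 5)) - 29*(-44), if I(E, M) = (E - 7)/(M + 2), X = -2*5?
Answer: 29362/23 ≈ 1276.6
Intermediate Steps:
X = -10
l(G, J) = -5 + 2*G
I(E, M) = (-7 + E)/(2 + M)
I(-7, l(X, 5)) - 29*(-44) = (-7 - 7)/(2 + (-5 + 2*(-10))) - 29*(-44) = -14/(2 + (-5 - 20)) + 1276 = -14/(2 - 25) + 1276 = -14/(-23) + 1276 = -1/23*(-14) + 1276 = 14/23 + 1276 = 29362/23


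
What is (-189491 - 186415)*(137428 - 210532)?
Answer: 27480232224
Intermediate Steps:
(-189491 - 186415)*(137428 - 210532) = -375906*(-73104) = 27480232224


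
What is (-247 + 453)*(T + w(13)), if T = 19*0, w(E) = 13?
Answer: 2678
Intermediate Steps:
T = 0
(-247 + 453)*(T + w(13)) = (-247 + 453)*(0 + 13) = 206*13 = 2678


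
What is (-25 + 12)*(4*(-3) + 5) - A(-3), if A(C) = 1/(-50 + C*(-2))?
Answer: 4005/44 ≈ 91.023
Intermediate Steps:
A(C) = 1/(-50 - 2*C)
(-25 + 12)*(4*(-3) + 5) - A(-3) = (-25 + 12)*(4*(-3) + 5) - (-1)/(50 + 2*(-3)) = -13*(-12 + 5) - (-1)/(50 - 6) = -13*(-7) - (-1)/44 = 91 - (-1)/44 = 91 - 1*(-1/44) = 91 + 1/44 = 4005/44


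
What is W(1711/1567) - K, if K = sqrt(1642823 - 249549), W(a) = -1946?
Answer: -1946 - sqrt(1393274) ≈ -3126.4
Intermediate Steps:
K = sqrt(1393274) ≈ 1180.4
W(1711/1567) - K = -1946 - sqrt(1393274)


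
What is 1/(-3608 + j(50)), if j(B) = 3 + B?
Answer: -1/3555 ≈ -0.00028129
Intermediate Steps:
1/(-3608 + j(50)) = 1/(-3608 + (3 + 50)) = 1/(-3608 + 53) = 1/(-3555) = -1/3555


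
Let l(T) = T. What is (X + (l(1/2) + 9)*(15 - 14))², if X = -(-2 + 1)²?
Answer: 289/4 ≈ 72.250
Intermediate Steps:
X = -1 (X = -1*(-1)² = -1*1 = -1)
(X + (l(1/2) + 9)*(15 - 14))² = (-1 + (1/2 + 9)*(15 - 14))² = (-1 + (½ + 9)*1)² = (-1 + (19/2)*1)² = (-1 + 19/2)² = (17/2)² = 289/4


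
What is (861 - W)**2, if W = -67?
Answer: 861184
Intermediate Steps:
(861 - W)**2 = (861 - 1*(-67))**2 = (861 + 67)**2 = 928**2 = 861184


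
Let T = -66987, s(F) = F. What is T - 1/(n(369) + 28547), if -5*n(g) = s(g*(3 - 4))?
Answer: -9586107653/143104 ≈ -66987.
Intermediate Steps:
n(g) = g/5 (n(g) = -g*(3 - 4)/5 = -g*(-1)/5 = -(-1)*g/5 = g/5)
T - 1/(n(369) + 28547) = -66987 - 1/((1/5)*369 + 28547) = -66987 - 1/(369/5 + 28547) = -66987 - 1/143104/5 = -66987 - 1*5/143104 = -66987 - 5/143104 = -9586107653/143104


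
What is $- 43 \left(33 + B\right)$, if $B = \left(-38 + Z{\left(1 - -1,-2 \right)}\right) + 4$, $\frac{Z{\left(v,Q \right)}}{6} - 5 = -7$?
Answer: $559$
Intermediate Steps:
$Z{\left(v,Q \right)} = -12$ ($Z{\left(v,Q \right)} = 30 + 6 \left(-7\right) = 30 - 42 = -12$)
$B = -46$ ($B = \left(-38 - 12\right) + 4 = -50 + 4 = -46$)
$- 43 \left(33 + B\right) = - 43 \left(33 - 46\right) = \left(-43\right) \left(-13\right) = 559$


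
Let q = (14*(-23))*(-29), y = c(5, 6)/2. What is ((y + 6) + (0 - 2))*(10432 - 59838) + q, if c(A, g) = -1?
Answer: -163583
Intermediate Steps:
y = -½ (y = -1/2 = -1*½ = -½ ≈ -0.50000)
q = 9338 (q = -322*(-29) = 9338)
((y + 6) + (0 - 2))*(10432 - 59838) + q = ((-½ + 6) + (0 - 2))*(10432 - 59838) + 9338 = (11/2 - 2)*(-49406) + 9338 = (7/2)*(-49406) + 9338 = -172921 + 9338 = -163583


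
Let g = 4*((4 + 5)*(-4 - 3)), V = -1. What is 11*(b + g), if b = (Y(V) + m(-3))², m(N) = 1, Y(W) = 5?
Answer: -2376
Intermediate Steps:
b = 36 (b = (5 + 1)² = 6² = 36)
g = -252 (g = 4*(9*(-7)) = 4*(-63) = -252)
11*(b + g) = 11*(36 - 252) = 11*(-216) = -2376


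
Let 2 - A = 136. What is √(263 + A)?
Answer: √129 ≈ 11.358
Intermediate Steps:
A = -134 (A = 2 - 1*136 = 2 - 136 = -134)
√(263 + A) = √(263 - 134) = √129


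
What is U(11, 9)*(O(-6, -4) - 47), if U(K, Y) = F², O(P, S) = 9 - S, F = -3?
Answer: -306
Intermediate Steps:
U(K, Y) = 9 (U(K, Y) = (-3)² = 9)
U(11, 9)*(O(-6, -4) - 47) = 9*((9 - 1*(-4)) - 47) = 9*((9 + 4) - 47) = 9*(13 - 47) = 9*(-34) = -306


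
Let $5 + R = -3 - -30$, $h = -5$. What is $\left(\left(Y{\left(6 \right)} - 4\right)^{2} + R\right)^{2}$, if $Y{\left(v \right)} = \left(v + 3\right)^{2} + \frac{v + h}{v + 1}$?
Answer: $\frac{85660411684}{2401} \approx 3.5677 \cdot 10^{7}$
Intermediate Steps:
$Y{\left(v \right)} = \left(3 + v\right)^{2} + \frac{-5 + v}{1 + v}$ ($Y{\left(v \right)} = \left(v + 3\right)^{2} + \frac{v - 5}{v + 1} = \left(3 + v\right)^{2} + \frac{-5 + v}{1 + v}$)
$R = 22$ ($R = -5 - -27 = -5 + \left(-3 + 30\right) = -5 + 27 = 22$)
$\left(\left(Y{\left(6 \right)} - 4\right)^{2} + R\right)^{2} = \left(\left(\frac{4 + 6^{3} + 7 \cdot 6^{2} + 16 \cdot 6}{1 + 6} - 4\right)^{2} + 22\right)^{2} = \left(\left(\frac{4 + 216 + 7 \cdot 36 + 96}{7} - 4\right)^{2} + 22\right)^{2} = \left(\left(\frac{4 + 216 + 252 + 96}{7} - 4\right)^{2} + 22\right)^{2} = \left(\left(\frac{1}{7} \cdot 568 - 4\right)^{2} + 22\right)^{2} = \left(\left(\frac{568}{7} - 4\right)^{2} + 22\right)^{2} = \left(\left(\frac{540}{7}\right)^{2} + 22\right)^{2} = \left(\frac{291600}{49} + 22\right)^{2} = \left(\frac{292678}{49}\right)^{2} = \frac{85660411684}{2401}$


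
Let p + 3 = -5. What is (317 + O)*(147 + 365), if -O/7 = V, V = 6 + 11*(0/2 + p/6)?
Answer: 580096/3 ≈ 1.9337e+5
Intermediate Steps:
p = -8 (p = -3 - 5 = -8)
V = -26/3 (V = 6 + 11*(0/2 - 8/6) = 6 + 11*(0*(1/2) - 8*1/6) = 6 + 11*(0 - 4/3) = 6 + 11*(-4/3) = 6 - 44/3 = -26/3 ≈ -8.6667)
O = 182/3 (O = -7*(-26/3) = 182/3 ≈ 60.667)
(317 + O)*(147 + 365) = (317 + 182/3)*(147 + 365) = (1133/3)*512 = 580096/3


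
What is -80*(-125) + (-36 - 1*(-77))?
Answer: 10041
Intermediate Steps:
-80*(-125) + (-36 - 1*(-77)) = 10000 + (-36 + 77) = 10000 + 41 = 10041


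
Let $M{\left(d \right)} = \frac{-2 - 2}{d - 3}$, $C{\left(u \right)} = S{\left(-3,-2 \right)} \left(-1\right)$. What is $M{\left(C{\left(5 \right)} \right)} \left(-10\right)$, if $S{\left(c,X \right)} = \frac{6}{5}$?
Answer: $- \frac{200}{21} \approx -9.5238$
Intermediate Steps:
$S{\left(c,X \right)} = \frac{6}{5}$ ($S{\left(c,X \right)} = 6 \cdot \frac{1}{5} = \frac{6}{5}$)
$C{\left(u \right)} = - \frac{6}{5}$ ($C{\left(u \right)} = \frac{6}{5} \left(-1\right) = - \frac{6}{5}$)
$M{\left(d \right)} = - \frac{4}{-3 + d}$
$M{\left(C{\left(5 \right)} \right)} \left(-10\right) = - \frac{4}{-3 - \frac{6}{5}} \left(-10\right) = - \frac{4}{- \frac{21}{5}} \left(-10\right) = \left(-4\right) \left(- \frac{5}{21}\right) \left(-10\right) = \frac{20}{21} \left(-10\right) = - \frac{200}{21}$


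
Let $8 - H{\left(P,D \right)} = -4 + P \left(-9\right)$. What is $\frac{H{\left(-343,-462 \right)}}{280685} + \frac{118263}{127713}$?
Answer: $\frac{2186795512}{2389808227} \approx 0.91505$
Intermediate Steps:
$H{\left(P,D \right)} = 12 + 9 P$ ($H{\left(P,D \right)} = 8 - \left(-4 + P \left(-9\right)\right) = 8 - \left(-4 - 9 P\right) = 8 + \left(4 + 9 P\right) = 12 + 9 P$)
$\frac{H{\left(-343,-462 \right)}}{280685} + \frac{118263}{127713} = \frac{12 + 9 \left(-343\right)}{280685} + \frac{118263}{127713} = \left(12 - 3087\right) \frac{1}{280685} + 118263 \cdot \frac{1}{127713} = \left(-3075\right) \frac{1}{280685} + \frac{39421}{42571} = - \frac{615}{56137} + \frac{39421}{42571} = \frac{2186795512}{2389808227}$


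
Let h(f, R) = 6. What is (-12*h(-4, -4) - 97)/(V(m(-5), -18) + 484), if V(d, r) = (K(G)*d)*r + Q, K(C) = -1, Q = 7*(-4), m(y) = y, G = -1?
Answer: -169/366 ≈ -0.46175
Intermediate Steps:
Q = -28
V(d, r) = -28 - d*r (V(d, r) = (-d)*r - 28 = -d*r - 28 = -28 - d*r)
(-12*h(-4, -4) - 97)/(V(m(-5), -18) + 484) = (-12*6 - 97)/((-28 - 1*(-5)*(-18)) + 484) = (-72 - 97)/((-28 - 90) + 484) = -169/(-118 + 484) = -169/366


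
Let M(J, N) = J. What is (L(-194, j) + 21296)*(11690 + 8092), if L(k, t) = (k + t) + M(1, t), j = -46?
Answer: 416549574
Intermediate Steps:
L(k, t) = 1 + k + t (L(k, t) = (k + t) + 1 = 1 + k + t)
(L(-194, j) + 21296)*(11690 + 8092) = ((1 - 194 - 46) + 21296)*(11690 + 8092) = (-239 + 21296)*19782 = 21057*19782 = 416549574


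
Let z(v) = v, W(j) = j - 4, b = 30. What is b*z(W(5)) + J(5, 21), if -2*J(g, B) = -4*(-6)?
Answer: 18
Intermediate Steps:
W(j) = -4 + j
J(g, B) = -12 (J(g, B) = -(-2)*(-6) = -½*24 = -12)
b*z(W(5)) + J(5, 21) = 30*(-4 + 5) - 12 = 30*1 - 12 = 30 - 12 = 18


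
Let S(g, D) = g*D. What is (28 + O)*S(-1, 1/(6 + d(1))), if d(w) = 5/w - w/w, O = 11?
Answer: -39/10 ≈ -3.9000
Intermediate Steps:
d(w) = -1 + 5/w (d(w) = 5/w - 1*1 = 5/w - 1 = -1 + 5/w)
S(g, D) = D*g
(28 + O)*S(-1, 1/(6 + d(1))) = (28 + 11)*(-1/(6 + (5 - 1*1)/1)) = 39*(-1/(6 + 1*(5 - 1))) = 39*(-1/(6 + 1*4)) = 39*(-1/(6 + 4)) = 39*(-1/10) = 39*((⅒)*(-1)) = 39*(-⅒) = -39/10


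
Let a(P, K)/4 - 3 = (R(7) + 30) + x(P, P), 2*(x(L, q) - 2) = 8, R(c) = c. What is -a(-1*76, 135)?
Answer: -184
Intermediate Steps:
x(L, q) = 6 (x(L, q) = 2 + (1/2)*8 = 2 + 4 = 6)
a(P, K) = 184 (a(P, K) = 12 + 4*((7 + 30) + 6) = 12 + 4*(37 + 6) = 12 + 4*43 = 12 + 172 = 184)
-a(-1*76, 135) = -1*184 = -184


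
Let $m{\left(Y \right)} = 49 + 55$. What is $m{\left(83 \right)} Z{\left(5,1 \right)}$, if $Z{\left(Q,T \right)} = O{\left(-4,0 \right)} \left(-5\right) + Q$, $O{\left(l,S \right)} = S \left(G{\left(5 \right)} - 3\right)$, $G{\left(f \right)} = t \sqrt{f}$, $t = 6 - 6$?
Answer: $520$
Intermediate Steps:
$t = 0$ ($t = 6 - 6 = 0$)
$G{\left(f \right)} = 0$ ($G{\left(f \right)} = 0 \sqrt{f} = 0$)
$O{\left(l,S \right)} = - 3 S$ ($O{\left(l,S \right)} = S \left(0 - 3\right) = S \left(-3\right) = - 3 S$)
$m{\left(Y \right)} = 104$
$Z{\left(Q,T \right)} = Q$ ($Z{\left(Q,T \right)} = \left(-3\right) 0 \left(-5\right) + Q = 0 \left(-5\right) + Q = 0 + Q = Q$)
$m{\left(83 \right)} Z{\left(5,1 \right)} = 104 \cdot 5 = 520$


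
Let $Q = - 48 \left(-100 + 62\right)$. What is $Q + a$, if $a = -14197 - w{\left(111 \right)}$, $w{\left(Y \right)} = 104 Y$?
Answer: $-23917$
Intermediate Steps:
$a = -25741$ ($a = -14197 - 104 \cdot 111 = -14197 - 11544 = -25741$)
$Q = 1824$ ($Q = \left(-48\right) \left(-38\right) = 1824$)
$Q + a = 1824 - 25741 = -23917$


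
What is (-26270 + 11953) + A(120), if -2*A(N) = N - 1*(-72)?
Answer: -14413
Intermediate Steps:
A(N) = -36 - N/2 (A(N) = -(N - 1*(-72))/2 = -(N + 72)/2 = -(72 + N)/2 = -36 - N/2)
(-26270 + 11953) + A(120) = (-26270 + 11953) + (-36 - ½*120) = -14317 + (-36 - 60) = -14317 - 96 = -14413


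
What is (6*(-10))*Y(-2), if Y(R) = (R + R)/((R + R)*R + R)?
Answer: 40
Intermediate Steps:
Y(R) = 2*R/(R + 2*R**2) (Y(R) = (2*R)/((2*R)*R + R) = (2*R)/(2*R**2 + R) = (2*R)/(R + 2*R**2) = 2*R/(R + 2*R**2))
(6*(-10))*Y(-2) = (6*(-10))*(2/(1 + 2*(-2))) = -120/(1 - 4) = -120/(-3) = -120*(-1)/3 = -60*(-2/3) = 40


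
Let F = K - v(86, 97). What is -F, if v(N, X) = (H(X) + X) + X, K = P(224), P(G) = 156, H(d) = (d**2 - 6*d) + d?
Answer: 8962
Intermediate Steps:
H(d) = d**2 - 5*d
K = 156
v(N, X) = 2*X + X*(-5 + X) (v(N, X) = (X*(-5 + X) + X) + X = (X + X*(-5 + X)) + X = 2*X + X*(-5 + X))
F = -8962 (F = 156 - 97*(-3 + 97) = 156 - 97*94 = 156 - 1*9118 = 156 - 9118 = -8962)
-F = -1*(-8962) = 8962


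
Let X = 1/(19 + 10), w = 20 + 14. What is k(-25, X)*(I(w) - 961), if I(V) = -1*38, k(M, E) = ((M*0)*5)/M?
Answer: 0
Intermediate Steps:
w = 34
X = 1/29 ≈ 0.034483
k(M, E) = 0 (k(M, E) = (0*5)/M = 0/M = 0)
I(V) = -38
k(-25, X)*(I(w) - 961) = 0*(-38 - 961) = 0*(-999) = 0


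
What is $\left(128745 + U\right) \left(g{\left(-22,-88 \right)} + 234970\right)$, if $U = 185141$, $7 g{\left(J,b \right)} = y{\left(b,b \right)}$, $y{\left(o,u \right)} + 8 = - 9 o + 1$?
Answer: $\frac{516522954450}{7} \approx 7.3789 \cdot 10^{10}$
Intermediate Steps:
$y{\left(o,u \right)} = -7 - 9 o$ ($y{\left(o,u \right)} = -8 - \left(-1 + 9 o\right) = -7 - 9 o$)
$g{\left(J,b \right)} = -1 - \frac{9 b}{7}$ ($g{\left(J,b \right)} = \frac{-7 - 9 b}{7} = -1 - \frac{9 b}{7}$)
$\left(128745 + U\right) \left(g{\left(-22,-88 \right)} + 234970\right) = \left(128745 + 185141\right) \left(\left(-1 - - \frac{792}{7}\right) + 234970\right) = 313886 \left(\left(-1 + \frac{792}{7}\right) + 234970\right) = 313886 \left(\frac{785}{7} + 234970\right) = 313886 \cdot \frac{1645575}{7} = \frac{516522954450}{7}$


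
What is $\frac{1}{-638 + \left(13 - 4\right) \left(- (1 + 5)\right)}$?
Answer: $- \frac{1}{692} \approx -0.0014451$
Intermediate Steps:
$\frac{1}{-638 + \left(13 - 4\right) \left(- (1 + 5)\right)} = \frac{1}{-638 + 9 \left(\left(-1\right) 6\right)} = \frac{1}{-638 + 9 \left(-6\right)} = \frac{1}{-638 - 54} = \frac{1}{-692} = - \frac{1}{692}$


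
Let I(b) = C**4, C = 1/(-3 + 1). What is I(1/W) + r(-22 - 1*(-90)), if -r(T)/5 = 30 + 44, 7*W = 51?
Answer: -5919/16 ≈ -369.94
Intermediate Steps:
W = 51/7 (W = (1/7)*51 = 51/7 ≈ 7.2857)
C = -1/2 (C = 1/(-2) = -1/2 ≈ -0.50000)
r(T) = -370 (r(T) = -5*(30 + 44) = -5*74 = -370)
I(b) = 1/16 (I(b) = (-1/2)**4 = 1/16)
I(1/W) + r(-22 - 1*(-90)) = 1/16 - 370 = -5919/16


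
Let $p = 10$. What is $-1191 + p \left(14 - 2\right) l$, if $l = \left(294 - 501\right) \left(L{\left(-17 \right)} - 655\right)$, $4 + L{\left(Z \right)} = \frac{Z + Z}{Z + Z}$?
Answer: $16343529$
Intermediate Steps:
$L{\left(Z \right)} = -3$ ($L{\left(Z \right)} = -4 + \frac{Z + Z}{Z + Z} = -4 + \frac{2 Z}{2 Z} = -4 + 2 Z \frac{1}{2 Z} = -4 + 1 = -3$)
$l = 136206$ ($l = \left(294 - 501\right) \left(-3 - 655\right) = \left(-207\right) \left(-658\right) = 136206$)
$-1191 + p \left(14 - 2\right) l = -1191 + 10 \left(14 - 2\right) 136206 = -1191 + 10 \cdot 12 \cdot 136206 = -1191 + 120 \cdot 136206 = -1191 + 16344720 = 16343529$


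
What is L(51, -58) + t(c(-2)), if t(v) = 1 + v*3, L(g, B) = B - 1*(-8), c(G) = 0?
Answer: -49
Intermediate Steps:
L(g, B) = 8 + B (L(g, B) = B + 8 = 8 + B)
t(v) = 1 + 3*v
L(51, -58) + t(c(-2)) = (8 - 58) + (1 + 3*0) = -50 + (1 + 0) = -50 + 1 = -49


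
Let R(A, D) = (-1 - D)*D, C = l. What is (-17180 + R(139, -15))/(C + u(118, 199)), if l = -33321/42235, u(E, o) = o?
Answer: -367233325/4185722 ≈ -87.735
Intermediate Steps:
l = -33321/42235 (l = -33321*1/42235 = -33321/42235 ≈ -0.78894)
C = -33321/42235 ≈ -0.78894
R(A, D) = D*(-1 - D)
(-17180 + R(139, -15))/(C + u(118, 199)) = (-17180 - 1*(-15)*(1 - 15))/(-33321/42235 + 199) = (-17180 - 1*(-15)*(-14))/(8371444/42235) = (-17180 - 210)*(42235/8371444) = -17390*42235/8371444 = -367233325/4185722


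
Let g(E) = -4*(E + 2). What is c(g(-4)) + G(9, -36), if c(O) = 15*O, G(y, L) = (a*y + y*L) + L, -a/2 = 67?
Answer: -1446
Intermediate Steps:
a = -134 (a = -2*67 = -134)
g(E) = -8 - 4*E (g(E) = -4*(2 + E) = -8 - 4*E)
G(y, L) = L - 134*y + L*y (G(y, L) = (-134*y + y*L) + L = (-134*y + L*y) + L = L - 134*y + L*y)
c(g(-4)) + G(9, -36) = 15*(-8 - 4*(-4)) + (-36 - 134*9 - 36*9) = 15*(-8 + 16) + (-36 - 1206 - 324) = 15*8 - 1566 = 120 - 1566 = -1446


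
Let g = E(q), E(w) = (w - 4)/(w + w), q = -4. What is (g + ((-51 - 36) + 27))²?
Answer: 3481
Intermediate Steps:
E(w) = (-4 + w)/(2*w) (E(w) = (-4 + w)/((2*w)) = (-4 + w)*(1/(2*w)) = (-4 + w)/(2*w))
g = 1 (g = (½)*(-4 - 4)/(-4) = (½)*(-¼)*(-8) = 1)
(g + ((-51 - 36) + 27))² = (1 + ((-51 - 36) + 27))² = (1 + (-87 + 27))² = (1 - 60)² = (-59)² = 3481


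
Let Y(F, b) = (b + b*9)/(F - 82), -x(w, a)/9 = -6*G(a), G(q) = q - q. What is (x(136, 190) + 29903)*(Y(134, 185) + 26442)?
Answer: 20585733551/26 ≈ 7.9176e+8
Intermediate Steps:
G(q) = 0
x(w, a) = 0 (x(w, a) = -(-54)*0 = -9*0 = 0)
Y(F, b) = 10*b/(-82 + F) (Y(F, b) = (b + 9*b)/(-82 + F) = (10*b)/(-82 + F) = 10*b/(-82 + F))
(x(136, 190) + 29903)*(Y(134, 185) + 26442) = (0 + 29903)*(10*185/(-82 + 134) + 26442) = 29903*(10*185/52 + 26442) = 29903*(10*185*(1/52) + 26442) = 29903*(925/26 + 26442) = 29903*(688417/26) = 20585733551/26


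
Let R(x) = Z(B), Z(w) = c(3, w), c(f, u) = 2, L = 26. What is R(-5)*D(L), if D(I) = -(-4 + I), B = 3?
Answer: -44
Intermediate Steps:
Z(w) = 2
R(x) = 2
D(I) = 4 - I
R(-5)*D(L) = 2*(4 - 1*26) = 2*(4 - 26) = 2*(-22) = -44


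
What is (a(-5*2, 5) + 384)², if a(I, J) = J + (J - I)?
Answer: 163216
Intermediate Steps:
a(I, J) = -I + 2*J
(a(-5*2, 5) + 384)² = ((-(-5)*2 + 2*5) + 384)² = ((-1*(-10) + 10) + 384)² = ((10 + 10) + 384)² = (20 + 384)² = 404² = 163216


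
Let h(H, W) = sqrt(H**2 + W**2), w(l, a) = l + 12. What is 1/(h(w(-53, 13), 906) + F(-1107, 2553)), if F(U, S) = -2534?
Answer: -2534/5598639 - sqrt(822517)/5598639 ≈ -0.00061460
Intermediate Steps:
w(l, a) = 12 + l
1/(h(w(-53, 13), 906) + F(-1107, 2553)) = 1/(sqrt((12 - 53)**2 + 906**2) - 2534) = 1/(sqrt((-41)**2 + 820836) - 2534) = 1/(sqrt(1681 + 820836) - 2534) = 1/(sqrt(822517) - 2534) = 1/(-2534 + sqrt(822517))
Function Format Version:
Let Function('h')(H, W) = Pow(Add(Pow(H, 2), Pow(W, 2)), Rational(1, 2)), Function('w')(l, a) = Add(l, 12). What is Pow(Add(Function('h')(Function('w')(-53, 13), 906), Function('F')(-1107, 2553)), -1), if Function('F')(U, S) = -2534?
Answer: Add(Rational(-2534, 5598639), Mul(Rational(-1, 5598639), Pow(822517, Rational(1, 2)))) ≈ -0.00061460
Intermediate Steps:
Function('w')(l, a) = Add(12, l)
Pow(Add(Function('h')(Function('w')(-53, 13), 906), Function('F')(-1107, 2553)), -1) = Pow(Add(Pow(Add(Pow(Add(12, -53), 2), Pow(906, 2)), Rational(1, 2)), -2534), -1) = Pow(Add(Pow(Add(Pow(-41, 2), 820836), Rational(1, 2)), -2534), -1) = Pow(Add(Pow(Add(1681, 820836), Rational(1, 2)), -2534), -1) = Pow(Add(Pow(822517, Rational(1, 2)), -2534), -1) = Pow(Add(-2534, Pow(822517, Rational(1, 2))), -1)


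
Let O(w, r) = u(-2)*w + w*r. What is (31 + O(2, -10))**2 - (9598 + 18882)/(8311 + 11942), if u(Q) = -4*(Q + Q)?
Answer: 37419317/20253 ≈ 1847.6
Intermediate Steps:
u(Q) = -8*Q
O(w, r) = 16*w + r*w (O(w, r) = (-8*(-2))*w + w*r = 16*w + r*w)
(31 + O(2, -10))**2 - (9598 + 18882)/(8311 + 11942) = (31 + 2*(16 - 10))**2 - (9598 + 18882)/(8311 + 11942) = (31 + 2*6)**2 - 28480/20253 = (31 + 12)**2 - 28480/20253 = 43**2 - 1*28480/20253 = 1849 - 28480/20253 = 37419317/20253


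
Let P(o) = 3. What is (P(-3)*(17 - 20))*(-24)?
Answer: 216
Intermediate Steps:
(P(-3)*(17 - 20))*(-24) = (3*(17 - 20))*(-24) = (3*(-3))*(-24) = -9*(-24) = 216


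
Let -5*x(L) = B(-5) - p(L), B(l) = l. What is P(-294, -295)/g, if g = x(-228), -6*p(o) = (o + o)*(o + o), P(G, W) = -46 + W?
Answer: 1705/34651 ≈ 0.049205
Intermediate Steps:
p(o) = -2*o²/3 (p(o) = -(o + o)*(o + o)/6 = -2*o*2*o/6 = -2*o²/3)
x(L) = 1 - 2*L²/15 (x(L) = -(-5 - (-2)*L²/3)/5 = -(-5 + 2*L²/3)/5 = 1 - 2*L²/15)
g = -34651/5 (g = 1 - 2/15*(-228)² = 1 - 2/15*51984 = 1 - 34656/5 = -34651/5 ≈ -6930.2)
P(-294, -295)/g = (-46 - 295)/(-34651/5) = -341*(-5/34651) = 1705/34651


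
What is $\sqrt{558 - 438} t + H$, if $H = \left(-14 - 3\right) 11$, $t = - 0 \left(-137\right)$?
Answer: $-187$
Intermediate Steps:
$t = 0$ ($t = \left(-1\right) 0 = 0$)
$H = -187$ ($H = \left(-17\right) 11 = -187$)
$\sqrt{558 - 438} t + H = \sqrt{558 - 438} \cdot 0 - 187 = \sqrt{120} \cdot 0 - 187 = 2 \sqrt{30} \cdot 0 - 187 = 0 - 187 = -187$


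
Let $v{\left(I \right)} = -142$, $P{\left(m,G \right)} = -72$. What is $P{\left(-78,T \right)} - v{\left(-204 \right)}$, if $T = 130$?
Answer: $70$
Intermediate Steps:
$P{\left(-78,T \right)} - v{\left(-204 \right)} = -72 - -142 = -72 + 142 = 70$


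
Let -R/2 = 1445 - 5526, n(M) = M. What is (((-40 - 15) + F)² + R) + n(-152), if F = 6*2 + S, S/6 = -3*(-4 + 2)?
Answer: 8059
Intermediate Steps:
S = 36 (S = 6*(-3*(-4 + 2)) = 6*(-3*(-2)) = 6*6 = 36)
F = 48 (F = 6*2 + 36 = 12 + 36 = 48)
R = 8162 (R = -2*(1445 - 5526) = -2*(-4081) = 8162)
(((-40 - 15) + F)² + R) + n(-152) = (((-40 - 15) + 48)² + 8162) - 152 = ((-55 + 48)² + 8162) - 152 = ((-7)² + 8162) - 152 = (49 + 8162) - 152 = 8211 - 152 = 8059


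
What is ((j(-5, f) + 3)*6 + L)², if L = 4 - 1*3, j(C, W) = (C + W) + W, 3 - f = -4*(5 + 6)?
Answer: 305809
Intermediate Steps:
f = 47 (f = 3 - (-4)*(5 + 6) = 3 - (-4)*11 = 3 - 1*(-44) = 3 + 44 = 47)
j(C, W) = C + 2*W
L = 1 (L = 4 - 3 = 1)
((j(-5, f) + 3)*6 + L)² = (((-5 + 2*47) + 3)*6 + 1)² = (((-5 + 94) + 3)*6 + 1)² = ((89 + 3)*6 + 1)² = (92*6 + 1)² = (552 + 1)² = 553² = 305809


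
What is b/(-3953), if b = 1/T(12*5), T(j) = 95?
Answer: -1/375535 ≈ -2.6629e-6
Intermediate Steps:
b = 1/95 ≈ 0.010526
b/(-3953) = (1/95)/(-3953) = (1/95)*(-1/3953) = -1/375535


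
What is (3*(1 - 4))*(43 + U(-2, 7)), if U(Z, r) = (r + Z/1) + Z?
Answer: -414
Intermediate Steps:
U(Z, r) = r + 2*Z (U(Z, r) = (r + Z*1) + Z = (r + Z) + Z = (Z + r) + Z = r + 2*Z)
(3*(1 - 4))*(43 + U(-2, 7)) = (3*(1 - 4))*(43 + (7 + 2*(-2))) = (3*(-3))*(43 + (7 - 4)) = -9*(43 + 3) = -9*46 = -414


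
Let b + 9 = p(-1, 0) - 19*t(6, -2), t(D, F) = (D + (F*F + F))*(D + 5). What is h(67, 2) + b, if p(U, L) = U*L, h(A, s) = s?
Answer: -1679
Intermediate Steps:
t(D, F) = (5 + D)*(D + F + F²) (t(D, F) = (D + (F² + F))*(5 + D) = (D + (F + F²))*(5 + D) = (D + F + F²)*(5 + D) = (5 + D)*(D + F + F²))
p(U, L) = L*U
b = -1681 (b = -9 + (0*(-1) - 19*(6² + 5*6 + 5*(-2) + 5*(-2)² + 6*(-2) + 6*(-2)²)) = -9 + (0 - 19*(36 + 30 - 10 + 5*4 - 12 + 6*4)) = -9 + (0 - 19*(36 + 30 - 10 + 20 - 12 + 24)) = -9 + (0 - 19*88) = -9 + (0 - 1672) = -9 - 1672 = -1681)
h(67, 2) + b = 2 - 1681 = -1679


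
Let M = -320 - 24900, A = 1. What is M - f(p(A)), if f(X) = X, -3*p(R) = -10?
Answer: -75670/3 ≈ -25223.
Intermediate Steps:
p(R) = 10/3 (p(R) = -⅓*(-10) = 10/3)
M = -25220
M - f(p(A)) = -25220 - 1*10/3 = -25220 - 10/3 = -75670/3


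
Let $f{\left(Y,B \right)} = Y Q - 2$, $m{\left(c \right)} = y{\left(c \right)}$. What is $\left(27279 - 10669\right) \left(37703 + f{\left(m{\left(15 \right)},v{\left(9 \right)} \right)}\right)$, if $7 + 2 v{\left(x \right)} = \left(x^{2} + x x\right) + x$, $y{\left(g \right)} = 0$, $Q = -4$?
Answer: $626213610$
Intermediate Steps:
$m{\left(c \right)} = 0$
$v{\left(x \right)} = - \frac{7}{2} + x^{2} + \frac{x}{2}$ ($v{\left(x \right)} = - \frac{7}{2} + \frac{\left(x^{2} + x x\right) + x}{2} = - \frac{7}{2} + \frac{\left(x^{2} + x^{2}\right) + x}{2} = - \frac{7}{2} + \frac{2 x^{2} + x}{2} = - \frac{7}{2} + \frac{x + 2 x^{2}}{2} = - \frac{7}{2} + \left(x^{2} + \frac{x}{2}\right) = - \frac{7}{2} + x^{2} + \frac{x}{2}$)
$f{\left(Y,B \right)} = -2 - 4 Y$ ($f{\left(Y,B \right)} = Y \left(-4\right) - 2 = - 4 Y - 2 = -2 - 4 Y$)
$\left(27279 - 10669\right) \left(37703 + f{\left(m{\left(15 \right)},v{\left(9 \right)} \right)}\right) = \left(27279 - 10669\right) \left(37703 - 2\right) = 16610 \left(37703 + \left(-2 + 0\right)\right) = 16610 \left(37703 - 2\right) = 16610 \cdot 37701 = 626213610$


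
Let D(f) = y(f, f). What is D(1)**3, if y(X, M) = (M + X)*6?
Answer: 1728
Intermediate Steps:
y(X, M) = 6*M + 6*X
D(f) = 12*f (D(f) = 6*f + 6*f = 12*f)
D(1)**3 = (12*1)**3 = 12**3 = 1728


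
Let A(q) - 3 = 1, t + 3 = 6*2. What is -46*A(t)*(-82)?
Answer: 15088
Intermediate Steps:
t = 9 (t = -3 + 6*2 = -3 + 12 = 9)
A(q) = 4 (A(q) = 3 + 1 = 4)
-46*A(t)*(-82) = -46*4*(-82) = -184*(-82) = 15088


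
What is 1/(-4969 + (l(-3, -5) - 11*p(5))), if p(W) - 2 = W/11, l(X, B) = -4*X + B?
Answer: -1/4989 ≈ -0.00020044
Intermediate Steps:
l(X, B) = B - 4*X
p(W) = 2 + W/11
1/(-4969 + (l(-3, -5) - 11*p(5))) = 1/(-4969 + ((-5 - 4*(-3)) - 11*(2 + (1/11)*5))) = 1/(-4969 + ((-5 + 12) - 11*(2 + 5/11))) = 1/(-4969 + (7 - 11*27/11)) = 1/(-4969 + (7 - 27)) = 1/(-4969 - 20) = 1/(-4989) = -1/4989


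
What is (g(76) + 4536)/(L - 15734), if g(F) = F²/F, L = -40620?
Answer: -2306/28177 ≈ -0.081840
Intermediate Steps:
g(F) = F
(g(76) + 4536)/(L - 15734) = (76 + 4536)/(-40620 - 15734) = 4612/(-56354) = 4612*(-1/56354) = -2306/28177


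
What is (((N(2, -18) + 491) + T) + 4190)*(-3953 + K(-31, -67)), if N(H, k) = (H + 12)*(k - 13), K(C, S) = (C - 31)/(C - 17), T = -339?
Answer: -92659657/6 ≈ -1.5443e+7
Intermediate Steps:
K(C, S) = (-31 + C)/(-17 + C)
N(H, k) = (-13 + k)*(12 + H) (N(H, k) = (12 + H)*(-13 + k) = (-13 + k)*(12 + H))
(((N(2, -18) + 491) + T) + 4190)*(-3953 + K(-31, -67)) = ((((-156 - 13*2 + 12*(-18) + 2*(-18)) + 491) - 339) + 4190)*(-3953 + (-31 - 31)/(-17 - 31)) = ((((-156 - 26 - 216 - 36) + 491) - 339) + 4190)*(-3953 - 62/(-48)) = (((-434 + 491) - 339) + 4190)*(-3953 - 1/48*(-62)) = ((57 - 339) + 4190)*(-3953 + 31/24) = (-282 + 4190)*(-94841/24) = 3908*(-94841/24) = -92659657/6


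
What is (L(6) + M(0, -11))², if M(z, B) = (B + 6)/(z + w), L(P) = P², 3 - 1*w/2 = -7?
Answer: 20449/16 ≈ 1278.1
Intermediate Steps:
w = 20 (w = 6 - 2*(-7) = 6 + 14 = 20)
M(z, B) = (6 + B)/(20 + z) (M(z, B) = (B + 6)/(z + 20) = (6 + B)/(20 + z))
(L(6) + M(0, -11))² = (6² + (6 - 11)/(20 + 0))² = (36 - 5/20)² = (36 + (1/20)*(-5))² = (36 - ¼)² = (143/4)² = 20449/16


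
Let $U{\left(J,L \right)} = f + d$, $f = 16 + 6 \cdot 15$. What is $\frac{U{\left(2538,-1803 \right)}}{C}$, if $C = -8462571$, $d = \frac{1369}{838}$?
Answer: $- \frac{90197}{7091634498} \approx -1.2719 \cdot 10^{-5}$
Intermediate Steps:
$d = \frac{1369}{838}$ ($d = 1369 \cdot \frac{1}{838} = \frac{1369}{838} \approx 1.6337$)
$f = 106$ ($f = 16 + 90 = 106$)
$U{\left(J,L \right)} = \frac{90197}{838}$ ($U{\left(J,L \right)} = 106 + \frac{1369}{838} = \frac{90197}{838}$)
$\frac{U{\left(2538,-1803 \right)}}{C} = \frac{90197}{838 \left(-8462571\right)} = \frac{90197}{838} \left(- \frac{1}{8462571}\right) = - \frac{90197}{7091634498}$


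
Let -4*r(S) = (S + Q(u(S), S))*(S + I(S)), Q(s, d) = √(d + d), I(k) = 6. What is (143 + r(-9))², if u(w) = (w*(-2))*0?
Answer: 296863/16 + 4905*I*√2/8 ≈ 18554.0 + 867.09*I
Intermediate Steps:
u(w) = 0 (u(w) = -2*w*0 = 0)
Q(s, d) = √2*√d (Q(s, d) = √(2*d) = √2*√d)
r(S) = -(6 + S)*(S + √2*√S)/4 (r(S) = -(S + √2*√S)*(S + 6)/4 = -(S + √2*√S)*(6 + S)/4 = -(6 + S)*(S + √2*√S)/4)
(143 + r(-9))² = (143 + (-3/2*(-9) - ¼*(-9)² - 3*√2*√(-9)/2 - √2*(-9)^(3/2)/4))² = (143 + (27/2 - ¼*81 - 3*√2*3*I/2 - √2*(-27*I)/4))² = (143 + (27/2 - 81/4 - 9*I*√2/2 + 27*I*√2/4))² = (143 + (-27/4 + 9*I*√2/4))² = (545/4 + 9*I*√2/4)²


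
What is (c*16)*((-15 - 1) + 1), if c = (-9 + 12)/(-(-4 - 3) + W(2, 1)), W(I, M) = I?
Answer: -80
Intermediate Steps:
c = ⅓ (c = (-9 + 12)/(-(-4 - 3) + 2) = 3/(-1*(-7) + 2) = 3/(7 + 2) = 3/9 = 3*(⅑) = ⅓ ≈ 0.33333)
(c*16)*((-15 - 1) + 1) = ((⅓)*16)*((-15 - 1) + 1) = 16*(-16 + 1)/3 = (16/3)*(-15) = -80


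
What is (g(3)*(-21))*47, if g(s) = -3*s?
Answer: 8883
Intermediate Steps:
(g(3)*(-21))*47 = (-3*3*(-21))*47 = -9*(-21)*47 = 189*47 = 8883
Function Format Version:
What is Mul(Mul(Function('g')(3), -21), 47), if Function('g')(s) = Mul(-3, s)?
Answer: 8883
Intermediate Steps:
Mul(Mul(Function('g')(3), -21), 47) = Mul(Mul(Mul(-3, 3), -21), 47) = Mul(Mul(-9, -21), 47) = Mul(189, 47) = 8883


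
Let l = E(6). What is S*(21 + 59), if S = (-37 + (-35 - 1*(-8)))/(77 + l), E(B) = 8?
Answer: -1024/17 ≈ -60.235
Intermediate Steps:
l = 8
S = -64/85 (S = (-37 + (-35 - 1*(-8)))/(77 + 8) = (-37 + (-35 + 8))/85 = (-37 - 27)*(1/85) = -64*1/85 = -64/85 ≈ -0.75294)
S*(21 + 59) = -64*(21 + 59)/85 = -64/85*80 = -1024/17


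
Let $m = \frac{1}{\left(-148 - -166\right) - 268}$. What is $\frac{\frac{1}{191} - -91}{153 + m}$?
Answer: $\frac{4345500}{7305559} \approx 0.59482$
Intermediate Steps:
$m = - \frac{1}{250}$ ($m = \frac{1}{\left(-148 + 166\right) - 268} = \frac{1}{18 - 268} = \frac{1}{-250} = - \frac{1}{250} \approx -0.004$)
$\frac{\frac{1}{191} - -91}{153 + m} = \frac{\frac{1}{191} - -91}{153 - \frac{1}{250}} = \frac{\frac{1}{191} + \left(-53 + 144\right)}{\frac{38249}{250}} = \left(\frac{1}{191} + 91\right) \frac{250}{38249} = \frac{17382}{191} \cdot \frac{250}{38249} = \frac{4345500}{7305559}$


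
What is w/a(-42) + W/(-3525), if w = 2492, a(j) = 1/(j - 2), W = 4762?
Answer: -386513962/3525 ≈ -1.0965e+5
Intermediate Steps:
a(j) = 1/(-2 + j)
w/a(-42) + W/(-3525) = 2492/(1/(-2 - 42)) + 4762/(-3525) = 2492/(1/(-44)) + 4762*(-1/3525) = 2492/(-1/44) - 4762/3525 = 2492*(-44) - 4762/3525 = -109648 - 4762/3525 = -386513962/3525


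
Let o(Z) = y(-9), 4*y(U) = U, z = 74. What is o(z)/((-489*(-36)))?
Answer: -1/7824 ≈ -0.00012781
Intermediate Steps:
y(U) = U/4
o(Z) = -9/4 (o(Z) = (¼)*(-9) = -9/4)
o(z)/((-489*(-36))) = -9/(4*((-489*(-36)))) = -9/4/17604 = -9/4*1/17604 = -1/7824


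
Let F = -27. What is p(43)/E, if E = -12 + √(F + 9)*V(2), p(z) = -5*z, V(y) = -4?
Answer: 215/36 - 215*I*√2/36 ≈ 5.9722 - 8.446*I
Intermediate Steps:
E = -12 - 12*I*√2 (E = -12 + √(-27 + 9)*(-4) = -12 + √(-18)*(-4) = -12 + (3*I*√2)*(-4) = -12 - 12*I*√2 ≈ -12.0 - 16.971*I)
p(43)/E = (-5*43)/(-12 - 12*I*√2) = -215/(-12 - 12*I*√2)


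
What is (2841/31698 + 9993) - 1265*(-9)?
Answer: 225880895/10566 ≈ 21378.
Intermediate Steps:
(2841/31698 + 9993) - 1265*(-9) = (2841*(1/31698) + 9993) + 11385 = (947/10566 + 9993) + 11385 = 105586985/10566 + 11385 = 225880895/10566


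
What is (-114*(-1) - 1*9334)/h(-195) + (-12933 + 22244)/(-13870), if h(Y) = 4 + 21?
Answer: -5124567/13870 ≈ -369.47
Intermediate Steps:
h(Y) = 25
(-114*(-1) - 1*9334)/h(-195) + (-12933 + 22244)/(-13870) = (-114*(-1) - 1*9334)/25 + (-12933 + 22244)/(-13870) = (114 - 9334)*(1/25) + 9311*(-1/13870) = -9220*1/25 - 9311/13870 = -1844/5 - 9311/13870 = -5124567/13870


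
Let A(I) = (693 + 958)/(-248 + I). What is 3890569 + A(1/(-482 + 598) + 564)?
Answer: 142616779349/36657 ≈ 3.8906e+6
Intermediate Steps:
A(I) = 1651/(-248 + I)
3890569 + A(1/(-482 + 598) + 564) = 3890569 + 1651/(-248 + (1/(-482 + 598) + 564)) = 3890569 + 1651/(-248 + (1/116 + 564)) = 3890569 + 1651/(-248 + 65425/116) = 3890569 + 1651/(36657/116) = 3890569 + 1651*(116/36657) = 3890569 + 191516/36657 = 142616779349/36657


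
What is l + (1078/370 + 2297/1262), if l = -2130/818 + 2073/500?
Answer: 29963223229/4774461500 ≈ 6.2757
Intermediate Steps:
l = 315357/204500 (l = -2130*1/818 + 2073*(1/500) = -1065/409 + 2073/500 = 315357/204500 ≈ 1.5421)
l + (1078/370 + 2297/1262) = 315357/204500 + (1078/370 + 2297/1262) = 315357/204500 + (1078*(1/370) + 2297*(1/1262)) = 315357/204500 + (539/185 + 2297/1262) = 315357/204500 + 1105163/233470 = 29963223229/4774461500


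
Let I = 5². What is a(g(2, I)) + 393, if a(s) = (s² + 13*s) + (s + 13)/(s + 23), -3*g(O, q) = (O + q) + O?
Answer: 12997/36 ≈ 361.03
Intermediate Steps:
I = 25
g(O, q) = -2*O/3 - q/3 (g(O, q) = -((O + q) + O)/3 = -(q + 2*O)/3 = -2*O/3 - q/3)
a(s) = s² + 13*s + (13 + s)/(23 + s) (a(s) = (s² + 13*s) + (13 + s)/(23 + s) = s² + 13*s + (13 + s)/(23 + s))
a(g(2, I)) + 393 = (13 + (-⅔*2 - ⅓*25)³ + 36*(-⅔*2 - ⅓*25)² + 300*(-⅔*2 - ⅓*25))/(23 + (-⅔*2 - ⅓*25)) + 393 = (13 + (-4/3 - 25/3)³ + 36*(-4/3 - 25/3)² + 300*(-4/3 - 25/3))/(23 + (-4/3 - 25/3)) + 393 = (13 + (-29/3)³ + 36*(-29/3)² + 300*(-29/3))/(23 - 29/3) + 393 = (13 - 24389/27 + 36*(841/9) - 2900)/(40/3) + 393 = 3*(13 - 24389/27 + 3364 - 2900)/40 + 393 = (3/40)*(-11510/27) + 393 = -1151/36 + 393 = 12997/36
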